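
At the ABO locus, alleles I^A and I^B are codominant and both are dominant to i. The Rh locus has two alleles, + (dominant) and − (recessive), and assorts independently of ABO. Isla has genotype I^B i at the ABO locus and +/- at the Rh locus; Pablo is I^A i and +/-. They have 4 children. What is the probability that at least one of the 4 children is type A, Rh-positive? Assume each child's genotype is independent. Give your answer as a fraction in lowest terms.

36975/65536

ABO cross I^B i × I^A i → 1/4 O, 1/4 A, 1/4 B, 1/4 AB.
Rh cross +/- × +/- → 3/4 Rh+, 1/4 Rh-; so P(type A, Rh-positive) = 1/4 × 3/4 = 3/16 per child.
P(none) = (13/16)^4 = 28561/65536; P(at least one) = 1 − 28561/65536 = 36975/65536.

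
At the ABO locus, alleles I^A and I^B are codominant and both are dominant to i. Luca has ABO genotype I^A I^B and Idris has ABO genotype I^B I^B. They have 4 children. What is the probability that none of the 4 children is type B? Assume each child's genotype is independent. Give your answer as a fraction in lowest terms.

ABO cross I^A I^B × I^B I^B → 1/2 B, 1/2 AB.
So P(type B) = 1/2 per child.
P(not type B) = 1/2 for one child; (1/2)^4 = 1/16.

1/16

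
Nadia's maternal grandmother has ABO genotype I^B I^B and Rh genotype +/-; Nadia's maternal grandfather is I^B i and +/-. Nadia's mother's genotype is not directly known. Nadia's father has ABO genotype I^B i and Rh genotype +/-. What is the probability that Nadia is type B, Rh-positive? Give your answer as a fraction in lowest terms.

Nadia's mother's ABO genotype from I^B I^B × I^B i: 1/2 I^B I^B, 1/2 I^B i.
Crossing each possibility with the father I^B i and summing P(type B): 1/2·1 + 1/2·3/4 = 7/8.
Similarly for Rh via the mother's Rh distribution: P(Rh+) = 3/4.
Independent loci: 7/8 × 3/4 = 21/32.

21/32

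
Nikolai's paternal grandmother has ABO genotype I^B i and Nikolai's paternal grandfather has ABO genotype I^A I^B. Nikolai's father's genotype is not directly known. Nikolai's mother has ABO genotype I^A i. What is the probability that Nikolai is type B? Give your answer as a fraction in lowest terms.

1/4

Nikolai's father's ABO genotype from I^B i × I^A I^B: 1/4 I^A I^B, 1/4 I^A i, 1/4 I^B I^B, 1/4 I^B i.
Crossing each possibility with the mother I^A i and summing P(type B): 1/4·1/4 + 1/4·0 + 1/4·1/2 + 1/4·1/4 = 1/4.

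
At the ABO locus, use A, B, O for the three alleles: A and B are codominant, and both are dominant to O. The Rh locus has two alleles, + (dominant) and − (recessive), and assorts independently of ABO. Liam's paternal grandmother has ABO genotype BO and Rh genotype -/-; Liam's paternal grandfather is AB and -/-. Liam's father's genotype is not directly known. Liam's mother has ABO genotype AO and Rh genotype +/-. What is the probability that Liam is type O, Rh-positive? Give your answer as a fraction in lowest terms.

Liam's father's ABO genotype from BO × AB: 1/4 AB, 1/4 AO, 1/4 BB, 1/4 BO.
Crossing each possibility with the mother AO and summing P(type O): 1/4·0 + 1/4·1/4 + 1/4·0 + 1/4·1/4 = 1/8.
Similarly for Rh via the father's Rh distribution: P(Rh+) = 1/2.
Independent loci: 1/8 × 1/2 = 1/16.

1/16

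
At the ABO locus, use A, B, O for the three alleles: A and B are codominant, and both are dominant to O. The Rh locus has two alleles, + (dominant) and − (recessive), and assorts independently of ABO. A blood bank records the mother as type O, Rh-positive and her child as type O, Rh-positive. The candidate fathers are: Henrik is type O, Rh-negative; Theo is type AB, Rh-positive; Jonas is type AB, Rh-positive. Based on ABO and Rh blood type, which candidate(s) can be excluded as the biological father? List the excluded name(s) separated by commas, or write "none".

A candidate is excluded only if no genotype consistent with his phenotype could produce a type O, Rh-positive child with a type O, Rh-positive mother.
Theo (type AB, Rh+): no genotype consistent with that phenotype can produce a type-O Rh+ child with a type-O mother.
Jonas (type AB, Rh+): no genotype consistent with that phenotype can produce a type-O Rh+ child with a type-O mother.

Theo, Jonas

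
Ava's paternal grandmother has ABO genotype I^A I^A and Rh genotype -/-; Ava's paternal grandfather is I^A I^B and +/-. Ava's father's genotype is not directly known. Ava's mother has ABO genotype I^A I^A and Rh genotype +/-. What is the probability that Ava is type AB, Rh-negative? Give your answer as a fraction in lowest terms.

Ava's father's ABO genotype from I^A I^A × I^A I^B: 1/2 I^A I^A, 1/2 I^A I^B.
Crossing each possibility with the mother I^A I^A and summing P(type AB): 1/2·0 + 1/2·1/2 = 1/4.
Similarly for Rh via the father's Rh distribution: P(Rh-) = 3/8.
Independent loci: 1/4 × 3/8 = 3/32.

3/32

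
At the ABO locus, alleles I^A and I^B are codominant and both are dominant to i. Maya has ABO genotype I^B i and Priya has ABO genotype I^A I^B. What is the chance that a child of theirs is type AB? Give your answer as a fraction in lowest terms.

1/4

ABO cross I^B i × I^A I^B → offspring phenotypes: 1/4 A, 1/2 B, 1/4 AB.
So P(type AB) = 1/4.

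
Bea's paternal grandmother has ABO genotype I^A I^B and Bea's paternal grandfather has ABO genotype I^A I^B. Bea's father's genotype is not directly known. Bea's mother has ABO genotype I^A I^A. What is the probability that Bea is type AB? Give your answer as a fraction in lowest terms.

1/2

Bea's father's ABO genotype from I^A I^B × I^A I^B: 1/4 I^A I^A, 1/2 I^A I^B, 1/4 I^B I^B.
Crossing each possibility with the mother I^A I^A and summing P(type AB): 1/4·0 + 1/2·1/2 + 1/4·1 = 1/2.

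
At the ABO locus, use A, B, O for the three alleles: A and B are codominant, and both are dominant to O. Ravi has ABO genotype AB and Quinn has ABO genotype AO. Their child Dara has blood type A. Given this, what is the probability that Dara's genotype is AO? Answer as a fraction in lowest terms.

Cross AB × AO → 1/4 AA, 1/4 AB, 1/4 AO, 1/4 BO.
Type-A genotypes among offspring: AA (1/4), AO (1/4); total 1/2.
P(AO | type A) = (1/4) / (1/2) = 1/2.

1/2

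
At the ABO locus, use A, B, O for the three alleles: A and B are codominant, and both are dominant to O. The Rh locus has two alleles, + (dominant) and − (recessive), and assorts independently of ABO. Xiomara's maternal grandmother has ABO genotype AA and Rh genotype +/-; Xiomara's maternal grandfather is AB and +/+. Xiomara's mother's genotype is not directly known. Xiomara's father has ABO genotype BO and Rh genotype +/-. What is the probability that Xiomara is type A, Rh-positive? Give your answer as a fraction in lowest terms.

Xiomara's mother's ABO genotype from AA × AB: 1/2 AA, 1/2 AB.
Crossing each possibility with the father BO and summing P(type A): 1/2·1/2 + 1/2·1/4 = 3/8.
Similarly for Rh via the mother's Rh distribution: P(Rh+) = 7/8.
Independent loci: 3/8 × 7/8 = 21/64.

21/64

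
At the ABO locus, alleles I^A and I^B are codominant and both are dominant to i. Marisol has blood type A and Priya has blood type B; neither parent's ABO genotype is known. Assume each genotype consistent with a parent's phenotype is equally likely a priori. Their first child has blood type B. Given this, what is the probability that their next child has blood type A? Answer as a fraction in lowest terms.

1/12

Possible genotypes: Marisol ∈ {I^A I^A, I^A i}; Priya ∈ {I^B I^B, I^B i}.
Weight each parental genotype pair by prior × P(type-B child):
  I^A i × I^B I^B: posterior weight 2/3; P(next child type A) = 0.
  I^A i × I^B i: posterior weight 1/3; P(next child type A) = 1/4.
Weighted sum = 1/12.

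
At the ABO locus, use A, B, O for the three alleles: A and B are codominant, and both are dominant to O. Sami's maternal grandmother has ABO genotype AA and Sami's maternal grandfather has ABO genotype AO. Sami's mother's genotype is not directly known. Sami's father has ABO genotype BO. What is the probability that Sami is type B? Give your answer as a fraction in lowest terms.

1/8

Sami's mother's ABO genotype from AA × AO: 1/2 AA, 1/2 AO.
Crossing each possibility with the father BO and summing P(type B): 1/2·0 + 1/2·1/4 = 1/8.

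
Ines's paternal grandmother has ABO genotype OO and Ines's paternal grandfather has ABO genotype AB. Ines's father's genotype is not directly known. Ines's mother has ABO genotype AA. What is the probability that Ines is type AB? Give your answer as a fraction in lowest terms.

Ines's father's ABO genotype from OO × AB: 1/2 AO, 1/2 BO.
Crossing each possibility with the mother AA and summing P(type AB): 1/2·0 + 1/2·1/2 = 1/4.

1/4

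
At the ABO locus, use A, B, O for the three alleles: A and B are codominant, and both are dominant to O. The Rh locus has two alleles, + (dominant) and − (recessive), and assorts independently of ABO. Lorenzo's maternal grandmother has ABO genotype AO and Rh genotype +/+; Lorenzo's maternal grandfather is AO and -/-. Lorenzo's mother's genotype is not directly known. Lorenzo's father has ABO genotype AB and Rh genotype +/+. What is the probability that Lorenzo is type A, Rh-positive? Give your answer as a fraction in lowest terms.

1/2

Lorenzo's mother's ABO genotype from AO × AO: 1/4 AA, 1/2 AO, 1/4 OO.
Crossing each possibility with the father AB and summing P(type A): 1/4·1/2 + 1/2·1/2 + 1/4·1/2 = 1/2.
Similarly for Rh via the mother's Rh distribution: P(Rh+) = 1.
Independent loci: 1/2 × 1 = 1/2.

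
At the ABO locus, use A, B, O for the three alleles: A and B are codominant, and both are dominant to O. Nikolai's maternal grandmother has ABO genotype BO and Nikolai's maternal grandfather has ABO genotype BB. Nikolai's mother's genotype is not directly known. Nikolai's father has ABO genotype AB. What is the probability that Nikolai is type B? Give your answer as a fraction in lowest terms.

1/2

Nikolai's mother's ABO genotype from BO × BB: 1/2 BB, 1/2 BO.
Crossing each possibility with the father AB and summing P(type B): 1/2·1/2 + 1/2·1/2 = 1/2.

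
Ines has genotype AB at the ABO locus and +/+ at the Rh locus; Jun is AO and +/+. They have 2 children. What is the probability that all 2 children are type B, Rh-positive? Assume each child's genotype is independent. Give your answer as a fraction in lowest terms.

ABO cross AB × AO → 1/2 A, 1/4 B, 1/4 AB.
Rh cross +/+ × +/+ → 1 Rh+; so P(type B, Rh-positive) = 1/4 × 1 = 1/4 per child.
All 2 independent: (1/4)^2 = 1/16.

1/16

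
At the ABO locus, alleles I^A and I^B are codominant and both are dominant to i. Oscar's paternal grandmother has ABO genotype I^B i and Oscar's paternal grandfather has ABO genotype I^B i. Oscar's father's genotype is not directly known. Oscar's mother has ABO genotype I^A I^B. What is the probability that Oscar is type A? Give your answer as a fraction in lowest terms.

1/4

Oscar's father's ABO genotype from I^B i × I^B i: 1/4 I^B I^B, 1/2 I^B i, 1/4 i i.
Crossing each possibility with the mother I^A I^B and summing P(type A): 1/4·0 + 1/2·1/4 + 1/4·1/2 = 1/4.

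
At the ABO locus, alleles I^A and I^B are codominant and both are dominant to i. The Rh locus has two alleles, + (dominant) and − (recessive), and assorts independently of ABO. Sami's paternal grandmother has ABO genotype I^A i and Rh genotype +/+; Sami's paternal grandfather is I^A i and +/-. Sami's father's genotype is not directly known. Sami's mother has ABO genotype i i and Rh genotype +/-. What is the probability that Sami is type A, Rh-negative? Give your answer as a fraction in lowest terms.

1/16

Sami's father's ABO genotype from I^A i × I^A i: 1/4 I^A I^A, 1/2 I^A i, 1/4 i i.
Crossing each possibility with the mother i i and summing P(type A): 1/4·1 + 1/2·1/2 + 1/4·0 = 1/2.
Similarly for Rh via the father's Rh distribution: P(Rh-) = 1/8.
Independent loci: 1/2 × 1/8 = 1/16.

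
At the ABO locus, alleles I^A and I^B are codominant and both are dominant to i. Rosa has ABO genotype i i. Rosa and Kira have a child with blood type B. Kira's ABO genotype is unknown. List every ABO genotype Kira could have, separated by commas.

For each candidate genotype of Kira, check whether crossing it with i i can produce every observed child phenotype.
  I^A I^A → possible child types {A} ✗
  I^A I^B → possible child types {A, B} ✓
  I^A i → possible child types {O, A} ✗
  I^B I^B → possible child types {B} ✓
  I^B i → possible child types {O, B} ✓
  i i → possible child types {O} ✗

I^A I^B, I^B I^B, I^B i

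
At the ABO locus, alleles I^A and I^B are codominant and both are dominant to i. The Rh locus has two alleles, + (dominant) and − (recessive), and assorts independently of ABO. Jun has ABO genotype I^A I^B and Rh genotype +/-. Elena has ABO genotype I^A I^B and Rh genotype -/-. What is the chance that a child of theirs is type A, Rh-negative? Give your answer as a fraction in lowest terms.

1/8

ABO cross I^A I^B × I^A I^B → offspring phenotypes: 1/4 A, 1/4 B, 1/2 AB.
Rh cross +/- × -/- → 1/2 Rh+, 1/2 Rh-.
Independent loci: P(type A, Rh-negative) = 1/4 × 1/2 = 1/8.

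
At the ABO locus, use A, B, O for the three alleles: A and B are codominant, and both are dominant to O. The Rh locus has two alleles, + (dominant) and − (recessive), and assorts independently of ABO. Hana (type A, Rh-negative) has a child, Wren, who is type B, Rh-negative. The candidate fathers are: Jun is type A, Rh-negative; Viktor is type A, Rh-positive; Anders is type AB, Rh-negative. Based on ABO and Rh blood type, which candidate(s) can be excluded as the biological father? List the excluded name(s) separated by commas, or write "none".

A candidate is excluded only if no genotype consistent with his phenotype could produce a type B, Rh-negative child with a type A, Rh-negative mother.
Jun (type A, Rh-): no genotype consistent with that phenotype can produce a type-B Rh- child with a type-A mother.
Viktor (type A, Rh+): no genotype consistent with that phenotype can produce a type-B Rh- child with a type-A mother.

Jun, Viktor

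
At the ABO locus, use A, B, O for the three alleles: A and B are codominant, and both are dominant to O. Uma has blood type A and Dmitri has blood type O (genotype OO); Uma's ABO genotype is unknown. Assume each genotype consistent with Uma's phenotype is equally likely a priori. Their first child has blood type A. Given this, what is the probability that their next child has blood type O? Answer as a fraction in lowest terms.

1/6

Possible genotypes: Uma ∈ {AA, AO}; Dmitri ∈ {OO}.
Weight each parental genotype pair by prior × P(type-A child):
  AA × OO: posterior weight 2/3; P(next child type O) = 0.
  AO × OO: posterior weight 1/3; P(next child type O) = 1/2.
Weighted sum = 1/6.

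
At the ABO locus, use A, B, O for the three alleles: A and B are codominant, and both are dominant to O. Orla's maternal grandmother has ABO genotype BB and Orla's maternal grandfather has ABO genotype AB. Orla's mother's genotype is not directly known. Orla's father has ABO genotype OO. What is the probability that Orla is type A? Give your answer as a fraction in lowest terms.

Orla's mother's ABO genotype from BB × AB: 1/2 AB, 1/2 BB.
Crossing each possibility with the father OO and summing P(type A): 1/2·1/2 + 1/2·0 = 1/4.

1/4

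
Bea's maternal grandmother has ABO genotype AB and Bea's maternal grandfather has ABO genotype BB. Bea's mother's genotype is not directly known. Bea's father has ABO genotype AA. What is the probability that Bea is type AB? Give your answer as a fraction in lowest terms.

3/4

Bea's mother's ABO genotype from AB × BB: 1/2 AB, 1/2 BB.
Crossing each possibility with the father AA and summing P(type AB): 1/2·1/2 + 1/2·1 = 3/4.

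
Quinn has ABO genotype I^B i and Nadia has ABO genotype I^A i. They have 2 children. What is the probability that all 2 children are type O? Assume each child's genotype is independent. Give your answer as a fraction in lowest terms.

1/16

ABO cross I^B i × I^A i → 1/4 O, 1/4 A, 1/4 B, 1/4 AB.
So P(type O) = 1/4 per child.
All 2 independent: (1/4)^2 = 1/16.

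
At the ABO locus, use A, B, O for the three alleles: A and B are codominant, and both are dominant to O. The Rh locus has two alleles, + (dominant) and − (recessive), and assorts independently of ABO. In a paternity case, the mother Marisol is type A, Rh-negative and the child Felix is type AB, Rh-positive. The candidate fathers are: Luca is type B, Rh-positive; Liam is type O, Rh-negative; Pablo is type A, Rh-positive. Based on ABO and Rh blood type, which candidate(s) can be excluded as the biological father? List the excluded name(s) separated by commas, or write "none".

A candidate is excluded only if no genotype consistent with his phenotype could produce a type AB, Rh-positive child with a type A, Rh-negative mother.
Liam (type O, Rh-): no genotype consistent with that phenotype can produce a type-AB Rh+ child with a type-A mother.
Pablo (type A, Rh+): no genotype consistent with that phenotype can produce a type-AB Rh+ child with a type-A mother.

Liam, Pablo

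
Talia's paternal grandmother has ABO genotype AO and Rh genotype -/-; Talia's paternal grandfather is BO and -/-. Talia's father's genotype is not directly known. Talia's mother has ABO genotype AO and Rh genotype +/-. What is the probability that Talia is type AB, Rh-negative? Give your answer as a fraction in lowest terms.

1/16

Talia's father's ABO genotype from AO × BO: 1/4 AB, 1/4 AO, 1/4 BO, 1/4 OO.
Crossing each possibility with the mother AO and summing P(type AB): 1/4·1/4 + 1/4·0 + 1/4·1/4 + 1/4·0 = 1/8.
Similarly for Rh via the father's Rh distribution: P(Rh-) = 1/2.
Independent loci: 1/8 × 1/2 = 1/16.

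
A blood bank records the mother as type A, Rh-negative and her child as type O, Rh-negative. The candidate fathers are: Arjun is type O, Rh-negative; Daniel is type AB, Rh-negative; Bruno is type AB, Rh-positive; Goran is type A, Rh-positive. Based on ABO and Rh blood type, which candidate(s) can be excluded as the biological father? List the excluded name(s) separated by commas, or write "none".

A candidate is excluded only if no genotype consistent with his phenotype could produce a type O, Rh-negative child with a type A, Rh-negative mother.
Daniel (type AB, Rh-): no genotype consistent with that phenotype can produce a type-O Rh- child with a type-A mother.
Bruno (type AB, Rh+): no genotype consistent with that phenotype can produce a type-O Rh- child with a type-A mother.

Daniel, Bruno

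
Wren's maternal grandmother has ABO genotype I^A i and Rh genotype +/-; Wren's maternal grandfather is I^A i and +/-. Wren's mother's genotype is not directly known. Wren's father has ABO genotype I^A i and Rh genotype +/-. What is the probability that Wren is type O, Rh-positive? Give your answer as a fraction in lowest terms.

Wren's mother's ABO genotype from I^A i × I^A i: 1/4 I^A I^A, 1/2 I^A i, 1/4 i i.
Crossing each possibility with the father I^A i and summing P(type O): 1/4·0 + 1/2·1/4 + 1/4·1/2 = 1/4.
Similarly for Rh via the mother's Rh distribution: P(Rh+) = 3/4.
Independent loci: 1/4 × 3/4 = 3/16.

3/16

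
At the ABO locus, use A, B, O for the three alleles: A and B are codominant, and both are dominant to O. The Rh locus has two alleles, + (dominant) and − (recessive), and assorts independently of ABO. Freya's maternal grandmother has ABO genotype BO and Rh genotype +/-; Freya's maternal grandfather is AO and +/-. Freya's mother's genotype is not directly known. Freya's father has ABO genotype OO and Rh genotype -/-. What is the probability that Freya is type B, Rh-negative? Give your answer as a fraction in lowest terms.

1/8

Freya's mother's ABO genotype from BO × AO: 1/4 AB, 1/4 AO, 1/4 BO, 1/4 OO.
Crossing each possibility with the father OO and summing P(type B): 1/4·1/2 + 1/4·0 + 1/4·1/2 + 1/4·0 = 1/4.
Similarly for Rh via the mother's Rh distribution: P(Rh-) = 1/2.
Independent loci: 1/4 × 1/2 = 1/8.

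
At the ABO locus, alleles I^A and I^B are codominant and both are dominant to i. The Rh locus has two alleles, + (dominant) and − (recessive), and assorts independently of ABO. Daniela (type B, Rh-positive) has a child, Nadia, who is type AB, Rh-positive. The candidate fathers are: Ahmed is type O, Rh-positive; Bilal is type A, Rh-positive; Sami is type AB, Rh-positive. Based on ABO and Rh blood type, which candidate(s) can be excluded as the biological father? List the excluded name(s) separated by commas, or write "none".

Ahmed

A candidate is excluded only if no genotype consistent with his phenotype could produce a type AB, Rh-positive child with a type B, Rh-positive mother.
Ahmed (type O, Rh+): no genotype consistent with that phenotype can produce a type-AB Rh+ child with a type-B mother.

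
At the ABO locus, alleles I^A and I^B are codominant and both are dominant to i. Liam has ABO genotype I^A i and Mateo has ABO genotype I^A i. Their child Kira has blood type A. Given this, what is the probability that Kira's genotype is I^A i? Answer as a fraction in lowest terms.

2/3

Cross I^A i × I^A i → 1/4 I^A I^A, 1/2 I^A i, 1/4 i i.
Type-A genotypes among offspring: I^A I^A (1/4), I^A i (1/2); total 3/4.
P(I^A i | type A) = (1/2) / (3/4) = 2/3.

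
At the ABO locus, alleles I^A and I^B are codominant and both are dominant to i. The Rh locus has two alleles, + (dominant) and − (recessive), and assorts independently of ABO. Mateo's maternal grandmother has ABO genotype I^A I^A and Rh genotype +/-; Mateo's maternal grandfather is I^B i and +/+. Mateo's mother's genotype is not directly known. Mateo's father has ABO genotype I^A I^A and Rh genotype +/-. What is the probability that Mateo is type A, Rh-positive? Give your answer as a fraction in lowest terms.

Mateo's mother's ABO genotype from I^A I^A × I^B i: 1/2 I^A I^B, 1/2 I^A i.
Crossing each possibility with the father I^A I^A and summing P(type A): 1/2·1/2 + 1/2·1 = 3/4.
Similarly for Rh via the mother's Rh distribution: P(Rh+) = 7/8.
Independent loci: 3/4 × 7/8 = 21/32.

21/32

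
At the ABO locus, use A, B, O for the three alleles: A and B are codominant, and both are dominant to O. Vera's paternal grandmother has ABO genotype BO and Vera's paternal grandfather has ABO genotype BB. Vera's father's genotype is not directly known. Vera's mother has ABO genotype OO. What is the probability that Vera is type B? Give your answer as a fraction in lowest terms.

Vera's father's ABO genotype from BO × BB: 1/2 BB, 1/2 BO.
Crossing each possibility with the mother OO and summing P(type B): 1/2·1 + 1/2·1/2 = 3/4.

3/4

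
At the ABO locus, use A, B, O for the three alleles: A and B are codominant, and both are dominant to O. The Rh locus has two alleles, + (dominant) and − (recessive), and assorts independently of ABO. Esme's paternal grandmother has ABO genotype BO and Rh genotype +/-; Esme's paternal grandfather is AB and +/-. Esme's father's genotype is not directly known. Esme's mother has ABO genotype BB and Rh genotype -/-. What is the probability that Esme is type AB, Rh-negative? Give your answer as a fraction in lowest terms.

Esme's father's ABO genotype from BO × AB: 1/4 AB, 1/4 AO, 1/4 BB, 1/4 BO.
Crossing each possibility with the mother BB and summing P(type AB): 1/4·1/2 + 1/4·1/2 + 1/4·0 + 1/4·0 = 1/4.
Similarly for Rh via the father's Rh distribution: P(Rh-) = 1/2.
Independent loci: 1/4 × 1/2 = 1/8.

1/8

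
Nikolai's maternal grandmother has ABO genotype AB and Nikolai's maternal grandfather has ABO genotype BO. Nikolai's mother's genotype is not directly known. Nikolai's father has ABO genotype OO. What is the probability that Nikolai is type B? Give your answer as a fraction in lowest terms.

1/2

Nikolai's mother's ABO genotype from AB × BO: 1/4 AB, 1/4 AO, 1/4 BB, 1/4 BO.
Crossing each possibility with the father OO and summing P(type B): 1/4·1/2 + 1/4·0 + 1/4·1 + 1/4·1/2 = 1/2.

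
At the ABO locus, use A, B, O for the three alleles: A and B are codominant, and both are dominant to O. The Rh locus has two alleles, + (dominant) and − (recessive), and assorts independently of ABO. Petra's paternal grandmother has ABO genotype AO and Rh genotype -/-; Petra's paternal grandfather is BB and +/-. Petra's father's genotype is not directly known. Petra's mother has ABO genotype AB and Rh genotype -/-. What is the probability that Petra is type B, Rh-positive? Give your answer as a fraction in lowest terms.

Petra's father's ABO genotype from AO × BB: 1/2 AB, 1/2 BO.
Crossing each possibility with the mother AB and summing P(type B): 1/2·1/4 + 1/2·1/2 = 3/8.
Similarly for Rh via the father's Rh distribution: P(Rh+) = 1/4.
Independent loci: 3/8 × 1/4 = 3/32.

3/32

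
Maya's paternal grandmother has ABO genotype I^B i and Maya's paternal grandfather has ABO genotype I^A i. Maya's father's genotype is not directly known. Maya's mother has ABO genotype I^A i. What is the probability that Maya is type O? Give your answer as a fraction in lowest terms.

1/4

Maya's father's ABO genotype from I^B i × I^A i: 1/4 I^A I^B, 1/4 I^A i, 1/4 I^B i, 1/4 i i.
Crossing each possibility with the mother I^A i and summing P(type O): 1/4·0 + 1/4·1/4 + 1/4·1/4 + 1/4·1/2 = 1/4.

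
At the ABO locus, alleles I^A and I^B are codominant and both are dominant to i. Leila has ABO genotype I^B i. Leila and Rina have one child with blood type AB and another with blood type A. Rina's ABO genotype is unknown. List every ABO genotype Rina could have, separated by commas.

For each candidate genotype of Rina, check whether crossing it with I^B i can produce every observed child phenotype.
  I^A I^A → possible child types {A, AB} ✓
  I^A I^B → possible child types {A, B, AB} ✓
  I^A i → possible child types {O, A, B, AB} ✓
  I^B I^B → possible child types {B} ✗
  I^B i → possible child types {O, B} ✗
  i i → possible child types {O, B} ✗

I^A I^A, I^A I^B, I^A i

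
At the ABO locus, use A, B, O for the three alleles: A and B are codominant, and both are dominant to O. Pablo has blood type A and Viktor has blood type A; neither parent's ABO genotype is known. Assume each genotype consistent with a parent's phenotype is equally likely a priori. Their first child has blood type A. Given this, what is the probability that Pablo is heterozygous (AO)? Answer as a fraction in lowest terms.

Possible genotypes: Pablo ∈ {AA, AO}; Viktor ∈ {AA, AO}.
Weight each parental genotype pair by prior × P(type-A child):
  AA × AA: posterior weight 4/15.
  AA × AO: posterior weight 4/15.
  AO × AA: posterior weight 4/15.
  AO × AO: posterior weight 1/5.
Sum the posterior weight over pairs where Pablo is AO: 7/15.

7/15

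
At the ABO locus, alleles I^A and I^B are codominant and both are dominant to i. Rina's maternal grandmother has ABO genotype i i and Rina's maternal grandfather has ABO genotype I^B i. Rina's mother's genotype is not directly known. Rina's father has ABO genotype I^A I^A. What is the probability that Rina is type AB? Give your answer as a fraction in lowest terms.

1/4

Rina's mother's ABO genotype from i i × I^B i: 1/2 I^B i, 1/2 i i.
Crossing each possibility with the father I^A I^A and summing P(type AB): 1/2·1/2 + 1/2·0 = 1/4.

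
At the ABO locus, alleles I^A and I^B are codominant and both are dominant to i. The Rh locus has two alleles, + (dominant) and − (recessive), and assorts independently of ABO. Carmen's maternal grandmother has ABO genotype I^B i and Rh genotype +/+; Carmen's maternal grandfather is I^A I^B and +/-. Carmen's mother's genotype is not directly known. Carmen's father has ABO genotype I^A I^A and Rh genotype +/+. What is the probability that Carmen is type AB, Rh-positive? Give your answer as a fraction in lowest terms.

Carmen's mother's ABO genotype from I^B i × I^A I^B: 1/4 I^A I^B, 1/4 I^A i, 1/4 I^B I^B, 1/4 I^B i.
Crossing each possibility with the father I^A I^A and summing P(type AB): 1/4·1/2 + 1/4·0 + 1/4·1 + 1/4·1/2 = 1/2.
Similarly for Rh via the mother's Rh distribution: P(Rh+) = 1.
Independent loci: 1/2 × 1 = 1/2.

1/2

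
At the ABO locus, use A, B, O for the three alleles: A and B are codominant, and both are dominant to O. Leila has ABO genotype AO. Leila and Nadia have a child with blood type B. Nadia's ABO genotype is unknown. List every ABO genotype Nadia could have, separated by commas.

For each candidate genotype of Nadia, check whether crossing it with AO can produce every observed child phenotype.
  AA → possible child types {A} ✗
  AB → possible child types {A, B, AB} ✓
  AO → possible child types {O, A} ✗
  BB → possible child types {B, AB} ✓
  BO → possible child types {O, A, B, AB} ✓
  OO → possible child types {O, A} ✗

AB, BB, BO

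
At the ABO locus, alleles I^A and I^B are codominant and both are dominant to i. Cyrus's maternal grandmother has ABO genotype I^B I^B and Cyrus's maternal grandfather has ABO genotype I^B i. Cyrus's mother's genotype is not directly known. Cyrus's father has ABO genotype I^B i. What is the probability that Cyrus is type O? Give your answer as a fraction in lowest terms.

Cyrus's mother's ABO genotype from I^B I^B × I^B i: 1/2 I^B I^B, 1/2 I^B i.
Crossing each possibility with the father I^B i and summing P(type O): 1/2·0 + 1/2·1/4 = 1/8.

1/8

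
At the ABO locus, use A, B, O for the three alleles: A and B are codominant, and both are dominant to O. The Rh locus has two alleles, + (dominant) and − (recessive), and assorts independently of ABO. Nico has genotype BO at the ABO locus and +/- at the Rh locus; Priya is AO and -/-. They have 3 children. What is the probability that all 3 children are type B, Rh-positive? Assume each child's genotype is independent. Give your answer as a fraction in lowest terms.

ABO cross BO × AO → 1/4 O, 1/4 A, 1/4 B, 1/4 AB.
Rh cross +/- × -/- → 1/2 Rh+, 1/2 Rh-; so P(type B, Rh-positive) = 1/4 × 1/2 = 1/8 per child.
All 3 independent: (1/8)^3 = 1/512.

1/512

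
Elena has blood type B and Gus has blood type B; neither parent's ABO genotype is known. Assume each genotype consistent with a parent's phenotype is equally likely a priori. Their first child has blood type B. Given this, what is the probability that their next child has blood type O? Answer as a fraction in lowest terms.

1/20

Possible genotypes: Elena ∈ {BB, BO}; Gus ∈ {BB, BO}.
Weight each parental genotype pair by prior × P(type-B child):
  BB × BB: posterior weight 4/15; P(next child type O) = 0.
  BB × BO: posterior weight 4/15; P(next child type O) = 0.
  BO × BB: posterior weight 4/15; P(next child type O) = 0.
  BO × BO: posterior weight 1/5; P(next child type O) = 1/4.
Weighted sum = 1/20.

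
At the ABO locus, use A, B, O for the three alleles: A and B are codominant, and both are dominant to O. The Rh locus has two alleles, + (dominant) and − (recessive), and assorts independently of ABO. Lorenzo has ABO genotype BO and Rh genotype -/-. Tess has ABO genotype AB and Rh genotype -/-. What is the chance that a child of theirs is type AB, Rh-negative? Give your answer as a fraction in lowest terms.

1/4

ABO cross BO × AB → offspring phenotypes: 1/4 A, 1/2 B, 1/4 AB.
Rh cross -/- × -/- → 1 Rh-.
Independent loci: P(type AB, Rh-negative) = 1/4 × 1 = 1/4.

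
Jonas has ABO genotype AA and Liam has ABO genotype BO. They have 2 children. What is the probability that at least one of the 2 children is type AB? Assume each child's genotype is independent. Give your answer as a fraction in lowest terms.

ABO cross AA × BO → 1/2 A, 1/2 AB.
So P(type AB) = 1/2 per child.
P(none) = (1/2)^2 = 1/4; P(at least one) = 1 − 1/4 = 3/4.

3/4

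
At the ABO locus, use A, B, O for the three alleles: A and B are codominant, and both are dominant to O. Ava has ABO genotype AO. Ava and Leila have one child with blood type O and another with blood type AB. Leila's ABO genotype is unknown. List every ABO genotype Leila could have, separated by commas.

For each candidate genotype of Leila, check whether crossing it with AO can produce every observed child phenotype.
  AA → possible child types {A} ✗
  AB → possible child types {A, B, AB} ✗
  AO → possible child types {O, A} ✗
  BB → possible child types {B, AB} ✗
  BO → possible child types {O, A, B, AB} ✓
  OO → possible child types {O, A} ✗

BO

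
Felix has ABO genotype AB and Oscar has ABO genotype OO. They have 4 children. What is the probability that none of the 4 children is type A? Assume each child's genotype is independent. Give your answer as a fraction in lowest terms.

ABO cross AB × OO → 1/2 A, 1/2 B.
So P(type A) = 1/2 per child.
P(not type A) = 1/2 for one child; (1/2)^4 = 1/16.

1/16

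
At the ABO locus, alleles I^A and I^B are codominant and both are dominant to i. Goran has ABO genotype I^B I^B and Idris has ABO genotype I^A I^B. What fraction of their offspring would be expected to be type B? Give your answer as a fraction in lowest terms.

ABO cross I^B I^B × I^A I^B → offspring phenotypes: 1/2 B, 1/2 AB.
So P(type B) = 1/2.

1/2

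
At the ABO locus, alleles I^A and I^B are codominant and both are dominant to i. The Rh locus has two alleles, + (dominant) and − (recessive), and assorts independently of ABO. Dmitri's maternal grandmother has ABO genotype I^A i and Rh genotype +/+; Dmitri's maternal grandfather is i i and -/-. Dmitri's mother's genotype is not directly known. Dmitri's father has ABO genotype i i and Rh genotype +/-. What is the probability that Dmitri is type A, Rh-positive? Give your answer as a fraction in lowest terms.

Dmitri's mother's ABO genotype from I^A i × i i: 1/2 I^A i, 1/2 i i.
Crossing each possibility with the father i i and summing P(type A): 1/2·1/2 + 1/2·0 = 1/4.
Similarly for Rh via the mother's Rh distribution: P(Rh+) = 3/4.
Independent loci: 1/4 × 3/4 = 3/16.

3/16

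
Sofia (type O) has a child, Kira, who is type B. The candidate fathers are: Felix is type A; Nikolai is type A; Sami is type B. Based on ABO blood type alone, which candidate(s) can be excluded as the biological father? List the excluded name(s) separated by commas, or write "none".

A candidate is excluded only if no genotype consistent with his phenotype could produce a type B child with a type O mother.
Felix (type A): no genotype consistent with that phenotype can produce a type-B child with a type-O mother.
Nikolai (type A): no genotype consistent with that phenotype can produce a type-B child with a type-O mother.

Felix, Nikolai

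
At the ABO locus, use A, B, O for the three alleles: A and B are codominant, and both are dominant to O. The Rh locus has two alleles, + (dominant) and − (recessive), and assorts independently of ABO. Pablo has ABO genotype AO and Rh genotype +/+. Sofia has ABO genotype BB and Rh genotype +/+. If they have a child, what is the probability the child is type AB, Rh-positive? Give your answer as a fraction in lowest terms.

ABO cross AO × BB → offspring phenotypes: 1/2 B, 1/2 AB.
Rh cross +/+ × +/+ → 1 Rh+.
Independent loci: P(type AB, Rh-positive) = 1/2 × 1 = 1/2.

1/2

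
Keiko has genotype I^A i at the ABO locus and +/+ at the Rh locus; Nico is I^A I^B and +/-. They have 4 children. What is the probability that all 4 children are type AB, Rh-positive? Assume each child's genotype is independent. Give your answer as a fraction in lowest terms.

ABO cross I^A i × I^A I^B → 1/2 A, 1/4 B, 1/4 AB.
Rh cross +/+ × +/- → 1 Rh+; so P(type AB, Rh-positive) = 1/4 × 1 = 1/4 per child.
All 4 independent: (1/4)^4 = 1/256.

1/256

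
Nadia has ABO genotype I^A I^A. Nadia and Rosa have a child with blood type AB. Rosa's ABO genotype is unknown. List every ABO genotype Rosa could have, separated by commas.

I^A I^B, I^B I^B, I^B i

For each candidate genotype of Rosa, check whether crossing it with I^A I^A can produce every observed child phenotype.
  I^A I^A → possible child types {A} ✗
  I^A I^B → possible child types {A, AB} ✓
  I^A i → possible child types {A} ✗
  I^B I^B → possible child types {AB} ✓
  I^B i → possible child types {A, AB} ✓
  i i → possible child types {A} ✗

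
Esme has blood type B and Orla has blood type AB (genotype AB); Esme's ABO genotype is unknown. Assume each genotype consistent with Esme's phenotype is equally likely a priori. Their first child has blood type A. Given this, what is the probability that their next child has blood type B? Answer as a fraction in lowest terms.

1/2

Possible genotypes: Esme ∈ {BB, BO}; Orla ∈ {AB}.
Weight each parental genotype pair by prior × P(type-A child):
  BO × AB: posterior weight 1; P(next child type B) = 1/2.
Weighted sum = 1/2.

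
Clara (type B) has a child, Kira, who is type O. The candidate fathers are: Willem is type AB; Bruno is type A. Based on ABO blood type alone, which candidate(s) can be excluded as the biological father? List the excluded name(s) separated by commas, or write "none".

Willem

A candidate is excluded only if no genotype consistent with his phenotype could produce a type O child with a type B mother.
Willem (type AB): no genotype consistent with that phenotype can produce a type-O child with a type-B mother.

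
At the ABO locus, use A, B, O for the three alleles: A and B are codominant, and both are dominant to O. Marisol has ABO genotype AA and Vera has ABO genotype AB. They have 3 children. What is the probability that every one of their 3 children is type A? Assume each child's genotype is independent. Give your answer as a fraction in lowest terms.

ABO cross AA × AB → 1/2 A, 1/2 AB.
So P(type A) = 1/2 per child.
All 3 independent: (1/2)^3 = 1/8.

1/8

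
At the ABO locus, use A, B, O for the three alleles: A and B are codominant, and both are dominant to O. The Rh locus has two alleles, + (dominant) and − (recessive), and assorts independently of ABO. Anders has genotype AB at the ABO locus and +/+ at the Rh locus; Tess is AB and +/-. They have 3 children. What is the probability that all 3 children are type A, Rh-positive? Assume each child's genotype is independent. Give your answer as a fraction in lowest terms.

1/64

ABO cross AB × AB → 1/4 A, 1/4 B, 1/2 AB.
Rh cross +/+ × +/- → 1 Rh+; so P(type A, Rh-positive) = 1/4 × 1 = 1/4 per child.
All 3 independent: (1/4)^3 = 1/64.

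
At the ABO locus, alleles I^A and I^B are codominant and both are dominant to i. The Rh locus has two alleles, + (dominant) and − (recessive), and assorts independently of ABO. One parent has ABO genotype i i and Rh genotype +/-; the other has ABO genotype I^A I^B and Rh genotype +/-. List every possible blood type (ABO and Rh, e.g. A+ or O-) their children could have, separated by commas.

A+, A-, B+, B-

Gametes from i i × I^A I^B give offspring ABO genotypes I^A i, I^B i, i.e. phenotypes A, B.
Rh cross +/- × +/- → phenotypes Rh+, Rh-.
Combining independently: A+, A-, B+, B-.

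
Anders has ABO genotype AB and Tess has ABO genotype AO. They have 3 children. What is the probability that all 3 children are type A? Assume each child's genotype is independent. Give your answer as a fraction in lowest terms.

ABO cross AB × AO → 1/2 A, 1/4 B, 1/4 AB.
So P(type A) = 1/2 per child.
All 3 independent: (1/2)^3 = 1/8.

1/8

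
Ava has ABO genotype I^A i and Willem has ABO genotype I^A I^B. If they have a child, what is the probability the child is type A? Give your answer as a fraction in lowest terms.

ABO cross I^A i × I^A I^B → offspring phenotypes: 1/2 A, 1/4 B, 1/4 AB.
So P(type A) = 1/2.

1/2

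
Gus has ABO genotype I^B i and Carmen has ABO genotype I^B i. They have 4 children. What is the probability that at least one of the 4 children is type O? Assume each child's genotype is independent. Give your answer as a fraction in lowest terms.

175/256

ABO cross I^B i × I^B i → 1/4 O, 3/4 B.
So P(type O) = 1/4 per child.
P(none) = (3/4)^4 = 81/256; P(at least one) = 1 − 81/256 = 175/256.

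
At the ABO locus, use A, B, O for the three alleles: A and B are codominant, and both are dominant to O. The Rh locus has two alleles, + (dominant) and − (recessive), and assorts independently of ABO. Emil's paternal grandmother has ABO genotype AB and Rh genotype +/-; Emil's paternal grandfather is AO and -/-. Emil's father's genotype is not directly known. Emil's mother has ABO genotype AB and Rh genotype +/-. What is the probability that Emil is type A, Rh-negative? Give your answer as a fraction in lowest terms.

Emil's father's ABO genotype from AB × AO: 1/4 AA, 1/4 AB, 1/4 AO, 1/4 BO.
Crossing each possibility with the mother AB and summing P(type A): 1/4·1/2 + 1/4·1/4 + 1/4·1/2 + 1/4·1/4 = 3/8.
Similarly for Rh via the father's Rh distribution: P(Rh-) = 3/8.
Independent loci: 3/8 × 3/8 = 9/64.

9/64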